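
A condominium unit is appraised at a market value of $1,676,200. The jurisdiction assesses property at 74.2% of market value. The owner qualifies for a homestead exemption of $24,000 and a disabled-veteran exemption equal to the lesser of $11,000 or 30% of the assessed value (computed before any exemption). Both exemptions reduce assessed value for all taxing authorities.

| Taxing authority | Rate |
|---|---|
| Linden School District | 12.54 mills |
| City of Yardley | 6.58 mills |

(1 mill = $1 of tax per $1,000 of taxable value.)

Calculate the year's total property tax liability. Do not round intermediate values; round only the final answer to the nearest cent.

Assessed value = $1,676,200 × 0.742 = $1,243,740.4
Disabled-veteran exemption = min($11,000, 30% × $1,243,740.4) = min($11,000, $373,122.12) = $11,000 (dollar cap binds)
Taxable value = $1,243,740.4 − $24,000 − $11,000 = $1,208,740.4
Linden School District: $1,208,740.4 × 0.01254 = $15,157.604616
City of Yardley: $1,208,740.4 × 0.00658 = $7,953.511832
Total = $23,111.116448

$23,111.12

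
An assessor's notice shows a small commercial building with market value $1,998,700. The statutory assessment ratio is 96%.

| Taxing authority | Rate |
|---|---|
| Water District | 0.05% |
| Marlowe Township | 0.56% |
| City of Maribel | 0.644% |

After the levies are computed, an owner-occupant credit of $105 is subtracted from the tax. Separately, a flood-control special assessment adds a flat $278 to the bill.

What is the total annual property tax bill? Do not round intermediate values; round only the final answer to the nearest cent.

$24,234.15

Assessed value = $1,998,700 × 0.96 = $1,918,752
Water District: $1,918,752 × 0.0005 = $959.376
Marlowe Township: $1,918,752 × 0.0056 = $10,745.0112
City of Maribel: $1,918,752 × 0.00644 = $12,356.76288
Levies subtotal = $24,061.15008
After credit = $24,061.15008 − $105 = $23,956.15008
Total = $23,956.15008 + $278 = $24,234.15008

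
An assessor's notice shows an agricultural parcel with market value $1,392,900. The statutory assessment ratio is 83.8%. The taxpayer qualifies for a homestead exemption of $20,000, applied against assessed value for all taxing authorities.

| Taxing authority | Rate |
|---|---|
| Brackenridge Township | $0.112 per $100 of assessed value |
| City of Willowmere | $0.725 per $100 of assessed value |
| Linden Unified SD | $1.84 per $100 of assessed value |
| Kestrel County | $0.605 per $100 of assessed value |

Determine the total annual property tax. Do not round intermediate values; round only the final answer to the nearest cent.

Assessed value = $1,392,900 × 0.838 = $1,167,250.2
Taxable value = $1,167,250.2 − $20,000 = $1,147,250.2
Brackenridge Township: $1,147,250.2 × 0.00112 = $1,284.920224
City of Willowmere: $1,147,250.2 × 0.00725 = $8,317.56395
Linden Unified SD: $1,147,250.2 × 0.0184 = $21,109.40368
Kestrel County: $1,147,250.2 × 0.00605 = $6,940.86371
Total = $1,284.920224 + $8,317.56395 + $21,109.40368 + $6,940.86371 = $37,652.751564

$37,652.75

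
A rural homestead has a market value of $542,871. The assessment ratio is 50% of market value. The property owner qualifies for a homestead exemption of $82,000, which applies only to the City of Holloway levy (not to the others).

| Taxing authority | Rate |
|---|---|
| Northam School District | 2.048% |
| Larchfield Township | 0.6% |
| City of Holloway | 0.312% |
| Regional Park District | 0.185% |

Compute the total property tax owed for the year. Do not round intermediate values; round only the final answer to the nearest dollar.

$8,281

Assessed value = $542,871 × 0.5 = $271,435.5
Northam School District: $271,435.5 × 0.02048 = $5,558.99904
Larchfield Township: $271,435.5 × 0.006 = $1,628.613
City of Holloway: ($271,435.5 − $82,000) × 0.00312 = $189,435.5 × 0.00312 = $591.03876
Regional Park District: $271,435.5 × 0.00185 = $502.155675
Total = $8,280.806475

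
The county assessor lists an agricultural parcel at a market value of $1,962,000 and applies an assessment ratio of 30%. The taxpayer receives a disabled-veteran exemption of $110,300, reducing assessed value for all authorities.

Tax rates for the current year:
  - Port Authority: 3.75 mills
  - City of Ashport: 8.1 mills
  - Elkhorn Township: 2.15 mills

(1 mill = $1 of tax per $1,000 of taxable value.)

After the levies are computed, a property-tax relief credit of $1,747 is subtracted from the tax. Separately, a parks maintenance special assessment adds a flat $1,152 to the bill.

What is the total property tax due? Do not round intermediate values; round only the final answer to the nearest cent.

Assessed value = $1,962,000 × 0.3 = $588,600
Taxable value = $588,600 − $110,300 = $478,300
Port Authority: $478,300 × 0.00375 = $1,793.625
City of Ashport: $478,300 × 0.0081 = $3,874.23
Elkhorn Township: $478,300 × 0.00215 = $1,028.345
Levies subtotal = $6,696.2
After credit = $6,696.2 − $1,747 = $4,949.2
Total = $4,949.2 + $1,152 = $6,101.2

$6,101.20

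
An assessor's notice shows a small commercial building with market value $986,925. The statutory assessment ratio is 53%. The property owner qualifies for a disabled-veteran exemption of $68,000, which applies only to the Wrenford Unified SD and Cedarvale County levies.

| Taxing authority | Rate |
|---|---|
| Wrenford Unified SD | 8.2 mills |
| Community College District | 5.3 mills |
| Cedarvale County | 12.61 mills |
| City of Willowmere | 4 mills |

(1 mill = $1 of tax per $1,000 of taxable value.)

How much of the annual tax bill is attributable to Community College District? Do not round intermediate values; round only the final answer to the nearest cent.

$2,772.27

Assessed value = $986,925 × 0.53 = $523,070.25
Community College District taxable value = $523,070.25 (exemption does not apply)
Community College District levy = $523,070.25 × 0.0053 = $2,772.272325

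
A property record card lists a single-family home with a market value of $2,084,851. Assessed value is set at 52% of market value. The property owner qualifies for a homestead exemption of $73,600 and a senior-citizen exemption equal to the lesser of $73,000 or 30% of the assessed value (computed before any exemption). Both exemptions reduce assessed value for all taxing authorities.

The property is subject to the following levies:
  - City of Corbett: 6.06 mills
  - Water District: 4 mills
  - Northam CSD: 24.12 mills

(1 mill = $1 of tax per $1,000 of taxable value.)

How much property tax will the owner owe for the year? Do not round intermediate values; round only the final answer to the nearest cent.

$32,044.52

Assessed value = $2,084,851 × 0.52 = $1,084,122.52
Senior-citizen exemption = min($73,000, 30% × $1,084,122.52) = min($73,000, $325,236.756) = $73,000 (dollar cap binds)
Taxable value = $1,084,122.52 − $73,600 − $73,000 = $937,522.52
City of Corbett: $937,522.52 × 0.00606 = $5,681.3864712
Water District: $937,522.52 × 0.004 = $3,750.09008
Northam CSD: $937,522.52 × 0.02412 = $22,613.0431824
Total = $32,044.5197336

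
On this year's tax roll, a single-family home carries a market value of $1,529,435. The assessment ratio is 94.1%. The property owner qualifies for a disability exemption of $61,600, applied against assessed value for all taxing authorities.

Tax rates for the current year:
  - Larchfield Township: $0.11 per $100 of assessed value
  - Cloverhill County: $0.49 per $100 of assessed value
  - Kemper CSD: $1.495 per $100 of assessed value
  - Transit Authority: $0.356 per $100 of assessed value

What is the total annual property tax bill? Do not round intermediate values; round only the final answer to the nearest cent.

Assessed value = $1,529,435 × 0.941 = $1,439,198.335
Taxable value = $1,439,198.335 − $61,600 = $1,377,598.335
Larchfield Township: $1,377,598.335 × 0.0011 = $1,515.3581685
Cloverhill County: $1,377,598.335 × 0.0049 = $6,750.2318415
Kemper CSD: $1,377,598.335 × 0.01495 = $20,595.09510825
Transit Authority: $1,377,598.335 × 0.00356 = $4,904.2500726
Total = $1,515.3581685 + $6,750.2318415 + $20,595.09510825 + $4,904.2500726 = $33,764.93519085

$33,764.94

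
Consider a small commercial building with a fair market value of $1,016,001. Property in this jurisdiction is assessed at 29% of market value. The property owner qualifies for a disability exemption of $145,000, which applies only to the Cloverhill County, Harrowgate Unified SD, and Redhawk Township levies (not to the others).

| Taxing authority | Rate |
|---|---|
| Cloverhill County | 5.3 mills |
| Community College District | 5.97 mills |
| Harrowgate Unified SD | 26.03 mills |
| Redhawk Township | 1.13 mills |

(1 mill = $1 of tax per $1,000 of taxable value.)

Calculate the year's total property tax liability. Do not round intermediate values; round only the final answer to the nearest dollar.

Assessed value = $1,016,001 × 0.29 = $294,640.29
Cloverhill County: ($294,640.29 − $145,000) × 0.0053 = $149,640.29 × 0.0053 = $793.093537
Community College District: $294,640.29 × 0.00597 = $1,759.0025313
Harrowgate Unified SD: ($294,640.29 − $145,000) × 0.02603 = $149,640.29 × 0.02603 = $3,895.1367487
Redhawk Township: ($294,640.29 − $145,000) × 0.00113 = $149,640.29 × 0.00113 = $169.0935277
Total = $6,616.3263447

$6,616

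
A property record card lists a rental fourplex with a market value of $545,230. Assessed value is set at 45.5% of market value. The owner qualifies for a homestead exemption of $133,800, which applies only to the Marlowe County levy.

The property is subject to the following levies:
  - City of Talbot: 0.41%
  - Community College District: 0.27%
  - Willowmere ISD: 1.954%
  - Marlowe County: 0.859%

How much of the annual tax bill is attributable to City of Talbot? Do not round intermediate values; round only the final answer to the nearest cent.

Assessed value = $545,230 × 0.455 = $248,079.65
City of Talbot taxable value = $248,079.65 (exemption does not apply)
City of Talbot levy = $248,079.65 × 0.0041 = $1,017.126565

$1,017.13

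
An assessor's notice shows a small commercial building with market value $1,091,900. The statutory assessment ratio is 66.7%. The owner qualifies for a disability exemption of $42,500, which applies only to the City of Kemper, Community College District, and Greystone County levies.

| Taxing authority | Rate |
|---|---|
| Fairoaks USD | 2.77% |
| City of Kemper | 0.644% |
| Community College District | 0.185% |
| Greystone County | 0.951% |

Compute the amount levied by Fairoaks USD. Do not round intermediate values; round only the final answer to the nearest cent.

Assessed value = $1,091,900 × 0.667 = $728,297.3
Fairoaks USD taxable value = $728,297.3 (exemption does not apply)
Fairoaks USD levy = $728,297.3 × 0.0277 = $20,173.83521

$20,173.84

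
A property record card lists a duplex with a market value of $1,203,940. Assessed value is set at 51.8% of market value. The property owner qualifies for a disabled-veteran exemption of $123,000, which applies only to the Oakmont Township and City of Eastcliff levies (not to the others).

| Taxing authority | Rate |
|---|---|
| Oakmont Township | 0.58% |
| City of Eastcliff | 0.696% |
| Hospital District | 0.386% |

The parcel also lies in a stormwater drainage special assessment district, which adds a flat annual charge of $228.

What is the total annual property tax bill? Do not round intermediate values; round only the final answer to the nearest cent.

$9,023.43

Assessed value = $1,203,940 × 0.518 = $623,640.92
Oakmont Township: ($623,640.92 − $123,000) × 0.0058 = $500,640.92 × 0.0058 = $2,903.717336
City of Eastcliff: ($623,640.92 − $123,000) × 0.00696 = $500,640.92 × 0.00696 = $3,484.4608032
Hospital District: $623,640.92 × 0.00386 = $2,407.2539512
Levies subtotal = $8,795.4320904
Total = $8,795.4320904 + $228 = $9,023.4320904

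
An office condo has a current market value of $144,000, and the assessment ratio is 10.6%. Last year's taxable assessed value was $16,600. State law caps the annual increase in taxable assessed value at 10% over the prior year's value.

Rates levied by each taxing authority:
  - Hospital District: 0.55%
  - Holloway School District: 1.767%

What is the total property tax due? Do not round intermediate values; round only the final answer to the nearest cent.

Uncapped assessed value = $144,000 × 0.106 = $15,264
Cap limit = $16,600 × 1.1 = $18,260
Taxable assessed value = min($15,264, $18,260) = $15,264 (cap does not bind)
Hospital District: $15,264 × 0.0055 = $83.952
Holloway School District: $15,264 × 0.01767 = $269.71488
Total = $353.66688

$353.67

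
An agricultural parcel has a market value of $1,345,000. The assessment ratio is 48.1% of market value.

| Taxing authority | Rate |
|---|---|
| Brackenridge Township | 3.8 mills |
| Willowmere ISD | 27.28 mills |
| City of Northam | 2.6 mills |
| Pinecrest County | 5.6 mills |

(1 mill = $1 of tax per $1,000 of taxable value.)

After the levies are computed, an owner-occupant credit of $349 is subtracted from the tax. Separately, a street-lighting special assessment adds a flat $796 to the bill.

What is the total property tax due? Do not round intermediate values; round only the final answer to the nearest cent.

$25,859.00

Assessed value = $1,345,000 × 0.481 = $646,945
Brackenridge Township: $646,945 × 0.0038 = $2,458.391
Willowmere ISD: $646,945 × 0.02728 = $17,648.6596
City of Northam: $646,945 × 0.0026 = $1,682.057
Pinecrest County: $646,945 × 0.0056 = $3,622.892
Levies subtotal = $25,411.9996
After credit = $25,411.9996 − $349 = $25,062.9996
Total = $25,062.9996 + $796 = $25,858.9996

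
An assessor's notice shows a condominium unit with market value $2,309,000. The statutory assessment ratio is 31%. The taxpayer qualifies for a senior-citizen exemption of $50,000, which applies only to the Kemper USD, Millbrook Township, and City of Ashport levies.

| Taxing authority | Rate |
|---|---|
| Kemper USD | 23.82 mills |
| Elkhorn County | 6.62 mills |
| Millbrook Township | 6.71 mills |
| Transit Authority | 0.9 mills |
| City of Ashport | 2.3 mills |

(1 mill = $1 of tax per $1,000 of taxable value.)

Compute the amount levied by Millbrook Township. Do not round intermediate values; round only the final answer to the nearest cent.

Assessed value = $2,309,000 × 0.31 = $715,790
Millbrook Township taxable value = $715,790 − $50,000 = $665,790
Millbrook Township levy = $665,790 × 0.00671 = $4,467.4509

$4,467.45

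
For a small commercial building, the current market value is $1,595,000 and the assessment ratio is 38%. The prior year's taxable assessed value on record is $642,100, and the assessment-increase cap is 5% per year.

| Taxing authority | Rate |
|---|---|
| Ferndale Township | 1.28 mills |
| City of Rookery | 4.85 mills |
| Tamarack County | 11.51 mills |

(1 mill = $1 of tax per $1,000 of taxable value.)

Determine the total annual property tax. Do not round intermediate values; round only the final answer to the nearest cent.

$10,691.60

Uncapped assessed value = $1,595,000 × 0.38 = $606,100
Cap limit = $642,100 × 1.05 = $674,205
Taxable assessed value = min($606,100, $674,205) = $606,100 (cap does not bind)
Ferndale Township: $606,100 × 0.00128 = $775.808
City of Rookery: $606,100 × 0.00485 = $2,939.585
Tamarack County: $606,100 × 0.01151 = $6,976.211
Total = $10,691.604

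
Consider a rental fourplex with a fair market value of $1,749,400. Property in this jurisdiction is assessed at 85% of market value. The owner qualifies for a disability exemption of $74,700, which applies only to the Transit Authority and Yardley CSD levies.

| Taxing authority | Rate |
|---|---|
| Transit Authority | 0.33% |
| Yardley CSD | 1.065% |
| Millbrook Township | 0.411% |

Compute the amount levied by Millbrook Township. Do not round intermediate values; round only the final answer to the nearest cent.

$6,111.53

Assessed value = $1,749,400 × 0.85 = $1,486,990
Millbrook Township taxable value = $1,486,990 (exemption does not apply)
Millbrook Township levy = $1,486,990 × 0.00411 = $6,111.5289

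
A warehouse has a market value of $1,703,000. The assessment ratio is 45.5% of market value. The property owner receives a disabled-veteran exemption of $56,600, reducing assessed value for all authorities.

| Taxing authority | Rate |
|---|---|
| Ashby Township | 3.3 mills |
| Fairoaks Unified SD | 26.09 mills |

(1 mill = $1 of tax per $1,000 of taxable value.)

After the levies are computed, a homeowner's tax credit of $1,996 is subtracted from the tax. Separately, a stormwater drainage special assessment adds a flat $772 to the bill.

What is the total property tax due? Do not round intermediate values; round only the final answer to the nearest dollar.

Assessed value = $1,703,000 × 0.455 = $774,865
Taxable value = $774,865 − $56,600 = $718,265
Ashby Township: $718,265 × 0.0033 = $2,370.2745
Fairoaks Unified SD: $718,265 × 0.02609 = $18,739.53385
Levies subtotal = $21,109.80835
After credit = $21,109.80835 − $1,996 = $19,113.80835
Total = $19,113.80835 + $772 = $19,885.80835

$19,886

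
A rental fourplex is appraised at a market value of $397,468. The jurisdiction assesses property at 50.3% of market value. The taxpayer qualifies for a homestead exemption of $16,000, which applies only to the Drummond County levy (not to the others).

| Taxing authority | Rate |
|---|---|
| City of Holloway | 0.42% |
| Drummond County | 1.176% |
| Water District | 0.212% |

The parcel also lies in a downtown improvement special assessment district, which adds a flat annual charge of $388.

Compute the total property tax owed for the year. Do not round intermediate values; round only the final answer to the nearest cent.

$3,814.51

Assessed value = $397,468 × 0.503 = $199,926.404
City of Holloway: $199,926.404 × 0.0042 = $839.6908968
Drummond County: ($199,926.404 − $16,000) × 0.01176 = $183,926.404 × 0.01176 = $2,162.97451104
Water District: $199,926.404 × 0.00212 = $423.84397648
Levies subtotal = $3,426.50938432
Total = $3,426.50938432 + $388 = $3,814.50938432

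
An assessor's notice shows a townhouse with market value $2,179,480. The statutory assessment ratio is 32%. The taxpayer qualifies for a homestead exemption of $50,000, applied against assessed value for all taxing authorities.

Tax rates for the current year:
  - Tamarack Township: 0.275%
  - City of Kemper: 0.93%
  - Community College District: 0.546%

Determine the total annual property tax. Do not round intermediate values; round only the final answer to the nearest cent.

$11,336.56

Assessed value = $2,179,480 × 0.32 = $697,433.6
Taxable value = $697,433.6 − $50,000 = $647,433.6
Tamarack Township: $647,433.6 × 0.00275 = $1,780.4424
City of Kemper: $647,433.6 × 0.0093 = $6,021.13248
Community College District: $647,433.6 × 0.00546 = $3,534.987456
Total = $1,780.4424 + $6,021.13248 + $3,534.987456 = $11,336.562336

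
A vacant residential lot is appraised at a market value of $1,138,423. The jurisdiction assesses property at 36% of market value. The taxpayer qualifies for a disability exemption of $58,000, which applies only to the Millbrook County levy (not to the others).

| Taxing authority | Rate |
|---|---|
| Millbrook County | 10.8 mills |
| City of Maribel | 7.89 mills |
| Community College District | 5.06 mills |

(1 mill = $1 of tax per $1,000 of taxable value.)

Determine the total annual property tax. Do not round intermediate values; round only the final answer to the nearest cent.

Assessed value = $1,138,423 × 0.36 = $409,832.28
Millbrook County: ($409,832.28 − $58,000) × 0.0108 = $351,832.28 × 0.0108 = $3,799.788624
City of Maribel: $409,832.28 × 0.00789 = $3,233.5766892
Community College District: $409,832.28 × 0.00506 = $2,073.7513368
Total = $9,107.11665

$9,107.12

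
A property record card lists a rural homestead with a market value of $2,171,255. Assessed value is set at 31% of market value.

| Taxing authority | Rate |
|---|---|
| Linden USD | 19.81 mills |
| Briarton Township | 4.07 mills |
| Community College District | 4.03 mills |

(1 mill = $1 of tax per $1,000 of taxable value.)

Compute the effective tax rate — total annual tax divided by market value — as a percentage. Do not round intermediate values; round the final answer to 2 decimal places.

0.87%

Assessed value = $2,171,255 × 0.31 = $673,089.05
Linden USD: $673,089.05 × 0.01981 = $13,333.8940805
Briarton Township: $673,089.05 × 0.00407 = $2,739.4724335
Community College District: $673,089.05 × 0.00403 = $2,712.5488715
Total tax = $18,785.9153855
Effective rate = $18,785.9153855 ÷ $2,171,255 = 0.87% of market value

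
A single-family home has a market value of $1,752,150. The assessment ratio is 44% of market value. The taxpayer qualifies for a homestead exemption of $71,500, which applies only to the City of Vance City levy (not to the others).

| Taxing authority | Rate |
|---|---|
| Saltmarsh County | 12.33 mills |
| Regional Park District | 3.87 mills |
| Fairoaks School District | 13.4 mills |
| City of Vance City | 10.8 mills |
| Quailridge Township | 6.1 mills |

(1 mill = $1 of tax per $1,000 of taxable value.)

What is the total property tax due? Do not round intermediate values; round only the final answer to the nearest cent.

Assessed value = $1,752,150 × 0.44 = $770,946
Saltmarsh County: $770,946 × 0.01233 = $9,505.76418
Regional Park District: $770,946 × 0.00387 = $2,983.56102
Fairoaks School District: $770,946 × 0.0134 = $10,330.6764
City of Vance City: ($770,946 − $71,500) × 0.0108 = $699,446 × 0.0108 = $7,554.0168
Quailridge Township: $770,946 × 0.0061 = $4,702.7706
Total = $35,076.789

$35,076.79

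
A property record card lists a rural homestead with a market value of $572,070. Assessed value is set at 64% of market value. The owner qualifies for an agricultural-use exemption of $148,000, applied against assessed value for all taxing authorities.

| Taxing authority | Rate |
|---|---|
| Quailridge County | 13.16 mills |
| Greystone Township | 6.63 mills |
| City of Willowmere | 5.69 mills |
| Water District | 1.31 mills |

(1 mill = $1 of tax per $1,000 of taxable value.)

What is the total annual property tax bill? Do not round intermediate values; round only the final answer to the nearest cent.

Assessed value = $572,070 × 0.64 = $366,124.8
Taxable value = $366,124.8 − $148,000 = $218,124.8
Quailridge County: $218,124.8 × 0.01316 = $2,870.522368
Greystone Township: $218,124.8 × 0.00663 = $1,446.167424
City of Willowmere: $218,124.8 × 0.00569 = $1,241.130112
Water District: $218,124.8 × 0.00131 = $285.743488
Total = $2,870.522368 + $1,446.167424 + $1,241.130112 + $285.743488 = $5,843.563392

$5,843.56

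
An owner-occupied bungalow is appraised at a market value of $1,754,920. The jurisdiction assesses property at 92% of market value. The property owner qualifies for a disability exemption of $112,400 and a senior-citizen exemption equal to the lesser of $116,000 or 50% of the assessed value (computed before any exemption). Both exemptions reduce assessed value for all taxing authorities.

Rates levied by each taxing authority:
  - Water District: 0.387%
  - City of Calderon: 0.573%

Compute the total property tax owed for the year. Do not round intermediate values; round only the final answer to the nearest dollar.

Assessed value = $1,754,920 × 0.92 = $1,614,526.4
Senior-citizen exemption = min($116,000, 50% × $1,614,526.4) = min($116,000, $807,263.2) = $116,000 (dollar cap binds)
Taxable value = $1,614,526.4 − $112,400 − $116,000 = $1,386,126.4
Water District: $1,386,126.4 × 0.00387 = $5,364.309168
City of Calderon: $1,386,126.4 × 0.00573 = $7,942.504272
Total = $13,306.81344

$13,307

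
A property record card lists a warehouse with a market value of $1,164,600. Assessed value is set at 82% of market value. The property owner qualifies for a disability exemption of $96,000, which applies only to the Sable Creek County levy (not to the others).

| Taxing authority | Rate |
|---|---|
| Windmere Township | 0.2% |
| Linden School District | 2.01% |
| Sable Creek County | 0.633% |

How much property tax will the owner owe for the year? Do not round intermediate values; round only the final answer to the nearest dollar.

$26,542

Assessed value = $1,164,600 × 0.82 = $954,972
Windmere Township: $954,972 × 0.002 = $1,909.944
Linden School District: $954,972 × 0.0201 = $19,194.9372
Sable Creek County: ($954,972 − $96,000) × 0.00633 = $858,972 × 0.00633 = $5,437.29276
Total = $26,542.17396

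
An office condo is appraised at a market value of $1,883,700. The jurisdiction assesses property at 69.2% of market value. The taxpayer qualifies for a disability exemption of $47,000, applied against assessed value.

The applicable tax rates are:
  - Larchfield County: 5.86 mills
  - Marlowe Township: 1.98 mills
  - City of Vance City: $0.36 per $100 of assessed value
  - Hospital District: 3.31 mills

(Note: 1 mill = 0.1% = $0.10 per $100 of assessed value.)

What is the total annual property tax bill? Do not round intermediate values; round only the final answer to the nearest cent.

Assessed value = $1,883,700 × 0.692 = $1,303,520.4
Taxable value = $1,303,520.4 − $47,000 = $1,256,520.4
Larchfield County: $1,256,520.4 × 0.00586 = $7,363.209544
Marlowe Township: $1,256,520.4 × 0.00198 = $2,487.910392
City of Vance City: $1,256,520.4 × 0.0036 = $4,523.47344
Hospital District: $1,256,520.4 × 0.00331 = $4,159.082524
Total = $18,533.6759

$18,533.68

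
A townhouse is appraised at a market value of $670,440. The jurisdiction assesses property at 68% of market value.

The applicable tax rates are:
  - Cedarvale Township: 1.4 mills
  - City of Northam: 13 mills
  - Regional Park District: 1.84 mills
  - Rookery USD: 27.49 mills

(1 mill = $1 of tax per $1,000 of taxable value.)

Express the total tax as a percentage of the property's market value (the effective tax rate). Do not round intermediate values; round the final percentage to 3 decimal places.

2.974%

Assessed value = $670,440 × 0.68 = $455,899.2
Cedarvale Township: $455,899.2 × 0.0014 = $638.25888
City of Northam: $455,899.2 × 0.013 = $5,926.6896
Regional Park District: $455,899.2 × 0.00184 = $838.854528
Rookery USD: $455,899.2 × 0.02749 = $12,532.669008
Total tax = $19,936.472016
Effective rate = $19,936.472016 ÷ $670,440 = 2.974% of market value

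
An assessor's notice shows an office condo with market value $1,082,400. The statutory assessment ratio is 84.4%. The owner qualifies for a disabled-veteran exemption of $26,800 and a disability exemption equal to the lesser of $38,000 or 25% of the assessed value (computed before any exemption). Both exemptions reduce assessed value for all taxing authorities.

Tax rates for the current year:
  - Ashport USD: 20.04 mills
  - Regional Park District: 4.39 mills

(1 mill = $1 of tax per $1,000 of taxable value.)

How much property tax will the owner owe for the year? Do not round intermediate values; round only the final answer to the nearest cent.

Assessed value = $1,082,400 × 0.844 = $913,545.6
Disability exemption = min($38,000, 25% × $913,545.6) = min($38,000, $228,386.4) = $38,000 (dollar cap binds)
Taxable value = $913,545.6 − $26,800 − $38,000 = $848,745.6
Ashport USD: $848,745.6 × 0.02004 = $17,008.861824
Regional Park District: $848,745.6 × 0.00439 = $3,725.993184
Total = $20,734.855008

$20,734.86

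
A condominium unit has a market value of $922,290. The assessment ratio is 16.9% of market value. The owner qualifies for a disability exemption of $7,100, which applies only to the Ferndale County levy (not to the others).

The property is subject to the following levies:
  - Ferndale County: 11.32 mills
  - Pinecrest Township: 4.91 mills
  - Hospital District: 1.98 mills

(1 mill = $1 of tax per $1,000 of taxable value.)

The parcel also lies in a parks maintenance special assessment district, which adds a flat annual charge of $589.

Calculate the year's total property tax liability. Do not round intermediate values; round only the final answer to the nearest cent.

$3,346.97

Assessed value = $922,290 × 0.169 = $155,867.01
Ferndale County: ($155,867.01 − $7,100) × 0.01132 = $148,767.01 × 0.01132 = $1,684.0425532
Pinecrest Township: $155,867.01 × 0.00491 = $765.3070191
Hospital District: $155,867.01 × 0.00198 = $308.6166798
Levies subtotal = $2,757.9662521
Total = $2,757.9662521 + $589 = $3,346.9662521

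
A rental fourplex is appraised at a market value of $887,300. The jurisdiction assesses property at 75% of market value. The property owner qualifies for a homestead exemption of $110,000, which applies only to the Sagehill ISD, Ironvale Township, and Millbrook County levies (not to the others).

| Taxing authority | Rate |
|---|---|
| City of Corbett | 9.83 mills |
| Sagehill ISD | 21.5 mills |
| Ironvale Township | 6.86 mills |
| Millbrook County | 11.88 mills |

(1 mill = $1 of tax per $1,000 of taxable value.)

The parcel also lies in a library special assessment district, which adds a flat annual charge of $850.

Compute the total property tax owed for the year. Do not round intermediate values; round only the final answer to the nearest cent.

Assessed value = $887,300 × 0.75 = $665,475
City of Corbett: $665,475 × 0.00983 = $6,541.61925
Sagehill ISD: ($665,475 − $110,000) × 0.0215 = $555,475 × 0.0215 = $11,942.7125
Ironvale Township: ($665,475 − $110,000) × 0.00686 = $555,475 × 0.00686 = $3,810.5585
Millbrook County: ($665,475 − $110,000) × 0.01188 = $555,475 × 0.01188 = $6,599.043
Levies subtotal = $28,893.93325
Total = $28,893.93325 + $850 = $29,743.93325

$29,743.93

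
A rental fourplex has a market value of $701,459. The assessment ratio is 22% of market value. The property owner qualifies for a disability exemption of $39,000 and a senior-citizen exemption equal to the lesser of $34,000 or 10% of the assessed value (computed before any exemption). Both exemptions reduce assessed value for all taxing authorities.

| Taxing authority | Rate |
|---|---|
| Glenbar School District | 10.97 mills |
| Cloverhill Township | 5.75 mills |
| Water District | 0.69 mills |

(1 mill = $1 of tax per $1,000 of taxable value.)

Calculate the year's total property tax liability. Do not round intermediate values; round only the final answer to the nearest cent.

$1,739.07

Assessed value = $701,459 × 0.22 = $154,320.98
Senior-citizen exemption = min($34,000, 10% × $154,320.98) = min($34,000, $15,432.098) = $15,432.098 (percentage binds)
Taxable value = $154,320.98 − $39,000 − $15,432.098 = $99,888.882
Glenbar School District: $99,888.882 × 0.01097 = $1,095.78103554
Cloverhill Township: $99,888.882 × 0.00575 = $574.3610715
Water District: $99,888.882 × 0.00069 = $68.92332858
Total = $1,739.06543562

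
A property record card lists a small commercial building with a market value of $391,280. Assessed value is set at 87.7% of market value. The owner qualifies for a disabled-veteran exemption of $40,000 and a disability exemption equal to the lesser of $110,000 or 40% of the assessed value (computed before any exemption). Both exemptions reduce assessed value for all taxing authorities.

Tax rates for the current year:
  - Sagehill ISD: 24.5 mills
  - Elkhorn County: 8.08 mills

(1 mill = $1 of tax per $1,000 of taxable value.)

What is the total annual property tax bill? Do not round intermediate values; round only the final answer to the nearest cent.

$6,292.91

Assessed value = $391,280 × 0.877 = $343,152.56
Disability exemption = min($110,000, 40% × $343,152.56) = min($110,000, $137,261.024) = $110,000 (dollar cap binds)
Taxable value = $343,152.56 − $40,000 − $110,000 = $193,152.56
Sagehill ISD: $193,152.56 × 0.0245 = $4,732.23772
Elkhorn County: $193,152.56 × 0.00808 = $1,560.6726848
Total = $6,292.9104048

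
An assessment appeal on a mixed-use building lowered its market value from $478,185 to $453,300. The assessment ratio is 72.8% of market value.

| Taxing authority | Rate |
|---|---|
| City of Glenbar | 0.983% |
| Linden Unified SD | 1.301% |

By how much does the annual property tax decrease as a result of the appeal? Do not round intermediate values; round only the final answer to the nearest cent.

Old assessed value = $478,185 × 0.728 = $348,118.68
New assessed value = $453,300 × 0.728 = $330,002.4
Combined rate = 0.00983 + 0.01301 = 0.02284
Old tax = $348,118.68 × 0.02284 = $7,951.0306512
New tax = $330,002.4 × 0.02284 = $7,537.254816
Reduction = $7,951.0306512 − $7,537.254816 = $413.7758352

$413.78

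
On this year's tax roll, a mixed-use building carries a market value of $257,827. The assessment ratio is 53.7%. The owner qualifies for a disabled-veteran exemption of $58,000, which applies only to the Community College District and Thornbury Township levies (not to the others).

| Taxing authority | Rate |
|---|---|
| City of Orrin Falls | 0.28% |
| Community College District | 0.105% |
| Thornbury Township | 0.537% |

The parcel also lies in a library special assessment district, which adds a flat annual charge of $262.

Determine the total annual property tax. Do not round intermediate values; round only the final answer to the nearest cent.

$1,166.18

Assessed value = $257,827 × 0.537 = $138,453.099
City of Orrin Falls: $138,453.099 × 0.0028 = $387.6686772
Community College District: ($138,453.099 − $58,000) × 0.00105 = $80,453.099 × 0.00105 = $84.47575395
Thornbury Township: ($138,453.099 − $58,000) × 0.00537 = $80,453.099 × 0.00537 = $432.03314163
Levies subtotal = $904.17757278
Total = $904.17757278 + $262 = $1,166.17757278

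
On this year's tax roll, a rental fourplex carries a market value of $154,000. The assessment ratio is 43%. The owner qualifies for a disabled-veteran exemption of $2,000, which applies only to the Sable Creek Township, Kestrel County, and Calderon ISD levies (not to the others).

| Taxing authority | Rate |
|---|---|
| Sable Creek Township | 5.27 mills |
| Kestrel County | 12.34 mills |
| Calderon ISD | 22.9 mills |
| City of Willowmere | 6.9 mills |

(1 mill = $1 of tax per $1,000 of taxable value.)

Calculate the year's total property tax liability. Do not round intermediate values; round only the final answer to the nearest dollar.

Assessed value = $154,000 × 0.43 = $66,220
Sable Creek Township: ($66,220 − $2,000) × 0.00527 = $64,220 × 0.00527 = $338.4394
Kestrel County: ($66,220 − $2,000) × 0.01234 = $64,220 × 0.01234 = $792.4748
Calderon ISD: ($66,220 − $2,000) × 0.0229 = $64,220 × 0.0229 = $1,470.638
City of Willowmere: $66,220 × 0.0069 = $456.918
Total = $3,058.4702

$3,058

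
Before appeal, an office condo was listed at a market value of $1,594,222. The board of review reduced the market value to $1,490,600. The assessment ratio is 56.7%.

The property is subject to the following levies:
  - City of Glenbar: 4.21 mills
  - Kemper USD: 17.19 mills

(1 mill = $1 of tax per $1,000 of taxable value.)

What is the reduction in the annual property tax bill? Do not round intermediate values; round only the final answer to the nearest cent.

$1,257.33

Old assessed value = $1,594,222 × 0.567 = $903,923.874
New assessed value = $1,490,600 × 0.567 = $845,170.2
Combined rate = 0.00421 + 0.01719 = 0.0214
Old tax = $903,923.874 × 0.0214 = $19,343.9709036
New tax = $845,170.2 × 0.0214 = $18,086.64228
Reduction = $19,343.9709036 − $18,086.64228 = $1,257.3286236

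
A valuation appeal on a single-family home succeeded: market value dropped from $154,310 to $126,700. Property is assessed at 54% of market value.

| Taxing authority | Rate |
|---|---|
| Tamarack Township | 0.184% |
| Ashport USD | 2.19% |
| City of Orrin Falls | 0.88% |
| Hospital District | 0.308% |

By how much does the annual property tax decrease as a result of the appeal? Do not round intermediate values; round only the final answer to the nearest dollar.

$531

Old assessed value = $154,310 × 0.54 = $83,327.4
New assessed value = $126,700 × 0.54 = $68,418
Combined rate = 0.00184 + 0.0219 + 0.0088 + 0.00308 = 0.03562
Old tax = $83,327.4 × 0.03562 = $2,968.121988
New tax = $68,418 × 0.03562 = $2,437.04916
Reduction = $2,968.121988 − $2,437.04916 = $531.072828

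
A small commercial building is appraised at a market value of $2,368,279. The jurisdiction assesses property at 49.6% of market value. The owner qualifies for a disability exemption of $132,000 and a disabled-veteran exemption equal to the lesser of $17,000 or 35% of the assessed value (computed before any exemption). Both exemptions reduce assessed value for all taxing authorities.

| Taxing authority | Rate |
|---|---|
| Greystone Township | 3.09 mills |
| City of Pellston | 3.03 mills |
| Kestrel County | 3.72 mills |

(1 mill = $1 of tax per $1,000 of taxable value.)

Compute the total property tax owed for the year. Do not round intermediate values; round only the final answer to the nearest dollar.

$10,093

Assessed value = $2,368,279 × 0.496 = $1,174,666.384
Disabled-veteran exemption = min($17,000, 35% × $1,174,666.384) = min($17,000, $411,133.2344) = $17,000 (dollar cap binds)
Taxable value = $1,174,666.384 − $132,000 − $17,000 = $1,025,666.384
Greystone Township: $1,025,666.384 × 0.00309 = $3,169.30912656
City of Pellston: $1,025,666.384 × 0.00303 = $3,107.76914352
Kestrel County: $1,025,666.384 × 0.00372 = $3,815.47894848
Total = $10,092.55721856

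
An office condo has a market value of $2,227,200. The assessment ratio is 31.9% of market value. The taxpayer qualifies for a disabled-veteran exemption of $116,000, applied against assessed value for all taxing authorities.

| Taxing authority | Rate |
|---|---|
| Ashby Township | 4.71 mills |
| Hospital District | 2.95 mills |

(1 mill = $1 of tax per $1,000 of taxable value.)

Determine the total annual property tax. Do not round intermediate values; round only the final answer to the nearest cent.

Assessed value = $2,227,200 × 0.319 = $710,476.8
Taxable value = $710,476.8 − $116,000 = $594,476.8
Ashby Township: $594,476.8 × 0.00471 = $2,799.985728
Hospital District: $594,476.8 × 0.00295 = $1,753.70656
Total = $2,799.985728 + $1,753.70656 = $4,553.692288

$4,553.69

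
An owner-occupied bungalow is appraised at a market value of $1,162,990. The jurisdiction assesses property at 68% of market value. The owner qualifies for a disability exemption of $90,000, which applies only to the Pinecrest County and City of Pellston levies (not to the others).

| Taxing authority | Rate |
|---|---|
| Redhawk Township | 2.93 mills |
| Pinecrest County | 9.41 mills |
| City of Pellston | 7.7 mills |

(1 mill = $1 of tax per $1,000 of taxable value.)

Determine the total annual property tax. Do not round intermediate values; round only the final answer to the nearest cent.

Assessed value = $1,162,990 × 0.68 = $790,833.2
Redhawk Township: $790,833.2 × 0.00293 = $2,317.141276
Pinecrest County: ($790,833.2 − $90,000) × 0.00941 = $700,833.2 × 0.00941 = $6,594.840412
City of Pellston: ($790,833.2 − $90,000) × 0.0077 = $700,833.2 × 0.0077 = $5,396.41564
Total = $14,308.397328

$14,308.40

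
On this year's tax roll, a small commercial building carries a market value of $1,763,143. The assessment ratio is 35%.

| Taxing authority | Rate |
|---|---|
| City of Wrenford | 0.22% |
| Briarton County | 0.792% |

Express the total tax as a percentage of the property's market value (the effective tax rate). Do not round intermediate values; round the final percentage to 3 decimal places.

0.354%

Assessed value = $1,763,143 × 0.35 = $617,100.05
City of Wrenford: $617,100.05 × 0.0022 = $1,357.62011
Briarton County: $617,100.05 × 0.00792 = $4,887.432396
Total tax = $6,245.052506
Effective rate = $6,245.052506 ÷ $1,763,143 = 0.354% of market value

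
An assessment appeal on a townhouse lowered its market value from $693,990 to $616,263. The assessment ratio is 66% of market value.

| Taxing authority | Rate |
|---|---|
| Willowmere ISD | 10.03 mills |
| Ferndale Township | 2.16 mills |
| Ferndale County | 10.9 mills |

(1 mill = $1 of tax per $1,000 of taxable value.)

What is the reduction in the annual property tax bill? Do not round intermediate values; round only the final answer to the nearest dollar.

$1,185

Old assessed value = $693,990 × 0.66 = $458,033.4
New assessed value = $616,263 × 0.66 = $406,733.58
Combined rate = 0.01003 + 0.00216 + 0.0109 = 0.02309
Old tax = $458,033.4 × 0.02309 = $10,575.991206
New tax = $406,733.58 × 0.02309 = $9,391.4783622
Reduction = $10,575.991206 − $9,391.4783622 = $1,184.5128438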